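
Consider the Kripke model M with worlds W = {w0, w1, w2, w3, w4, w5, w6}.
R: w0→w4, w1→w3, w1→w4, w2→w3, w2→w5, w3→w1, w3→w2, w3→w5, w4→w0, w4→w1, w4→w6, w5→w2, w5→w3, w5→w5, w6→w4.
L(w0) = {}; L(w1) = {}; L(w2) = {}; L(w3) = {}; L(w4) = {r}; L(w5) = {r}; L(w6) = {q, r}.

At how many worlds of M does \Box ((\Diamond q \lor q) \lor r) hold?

Let φ = \Box ((\Diamond q \lor q) \lor r). Evaluate φ at each world:
  w0 (successors {w4}): φ is true.
  w1 (successors {w3, w4}): φ is false.
  w2 (successors {w3, w5}): φ is false.
  w3 (successors {w1, w2, w5}): φ is false.
  w4 (successors {w0, w1, w6}): φ is false.
  w5 (successors {w2, w3, w5}): φ is false.
  w6 (successors {w4}): φ is true.
For instance, at w5:
  At w5: \Box ((\Diamond q \lor q) \lor r) requires (\Diamond q \lor q) \lor r at every successor {w2, w3, w5}.
    (\Diamond q \lor q) \lor r fails at w2, so \Box ((\Diamond q \lor q) \lor r) is false at w5.
      At w2: \Diamond q \lor q is false, r is false, so (\Diamond q \lor q) \lor r is false.
Satisfying worlds: {w0, w6}

2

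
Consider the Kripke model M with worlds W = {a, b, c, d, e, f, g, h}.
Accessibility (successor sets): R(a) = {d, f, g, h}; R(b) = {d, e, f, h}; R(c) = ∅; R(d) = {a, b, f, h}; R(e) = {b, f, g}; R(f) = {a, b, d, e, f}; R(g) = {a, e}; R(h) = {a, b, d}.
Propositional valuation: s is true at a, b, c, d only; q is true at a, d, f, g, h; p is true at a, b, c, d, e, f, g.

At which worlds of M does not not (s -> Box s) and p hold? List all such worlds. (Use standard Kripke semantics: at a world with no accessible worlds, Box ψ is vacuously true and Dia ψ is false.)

Let φ = not not (s -> Box s) and p. Evaluate φ at each world:
  a (successors {d, f, g, h}): φ is false.
  b (successors {d, e, f, h}): φ is false.
  c (successors ∅): φ is true.
  d (successors {a, b, f, h}): φ is false.
  e (successors {b, f, g}): φ is true.
  f (successors {a, b, d, e, f}): φ is true.
  g (successors {a, e}): φ is true.
  h (successors {a, b, d}): φ is false.
For instance, at e:
  At e: not not (s -> Box s) is true, p is true, so not not (s -> Box s) and p is true.
    At e: not (s -> Box s) is false, so not not (s -> Box s) is true.
      At e: s -> Box s is true, so not (s -> Box s) is false.
Satisfying worlds: {c, e, f, g}

c, e, f, g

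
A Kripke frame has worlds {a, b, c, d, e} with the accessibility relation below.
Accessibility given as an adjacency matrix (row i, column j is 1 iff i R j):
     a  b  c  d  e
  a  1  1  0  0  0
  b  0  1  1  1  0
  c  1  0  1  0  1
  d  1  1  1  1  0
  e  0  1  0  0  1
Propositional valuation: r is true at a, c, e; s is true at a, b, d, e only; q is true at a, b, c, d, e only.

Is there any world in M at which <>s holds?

Let φ = <>s. Evaluate φ at each world:
  a (successors {a, b}): φ is true.
  b (successors {b, c, d}): φ is true.
  c (successors {a, c, e}): φ is true.
  d (successors {a, b, c, d}): φ is true.
  e (successors {b, e}): φ is true.
Detail at a (witness):
  At a: <>s requires s at some successor in {a, b}.
    s holds at a, so <>s is true at a.

Yes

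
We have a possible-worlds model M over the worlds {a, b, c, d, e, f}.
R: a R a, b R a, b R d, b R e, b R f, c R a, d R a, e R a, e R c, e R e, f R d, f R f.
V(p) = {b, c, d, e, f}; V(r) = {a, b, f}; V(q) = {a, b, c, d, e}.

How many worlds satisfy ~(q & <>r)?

Let φ = ~(q & <>r). Evaluate φ at each world:
  a (successors {a}): φ is false.
  b (successors {a, d, e, f}): φ is false.
  c (successors {a}): φ is false.
  d (successors {a}): φ is false.
  e (successors {a, c, e}): φ is false.
  f (successors {d, f}): φ is true.
For instance, at b:
  At b: q & <>r is true, so ~(q & <>r) is false.
    At b: q is true, <>r is true, so q & <>r is true.
      At b: <>r requires r at some successor in {a, d, e, f}.
        r holds at a, so <>r is true at b.
Satisfying worlds: {f}

1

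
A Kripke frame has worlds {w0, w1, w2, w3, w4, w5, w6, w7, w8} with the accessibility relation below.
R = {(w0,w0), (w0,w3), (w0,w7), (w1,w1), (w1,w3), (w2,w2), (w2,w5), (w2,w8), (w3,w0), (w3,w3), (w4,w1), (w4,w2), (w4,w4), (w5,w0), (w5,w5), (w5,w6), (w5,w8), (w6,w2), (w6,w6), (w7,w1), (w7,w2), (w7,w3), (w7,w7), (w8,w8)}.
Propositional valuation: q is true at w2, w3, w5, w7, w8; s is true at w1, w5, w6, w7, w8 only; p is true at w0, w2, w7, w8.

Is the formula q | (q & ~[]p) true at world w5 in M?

Recall that []ψ holds at a world iff ψ holds at every accessible world, and <>ψ holds iff ψ holds at some accessible world.
At w5: q is true, q & ~[]p is true, so q | (q & ~[]p) is true.
  At w5: q is true, ~[]p is true, so q & ~[]p is true.
    At w5: []p is false, so ~[]p is true.
      At w5: []p requires p at every successor {w0, w5, w6, w8}.
        p fails at w5, so []p is false at w5.

Yes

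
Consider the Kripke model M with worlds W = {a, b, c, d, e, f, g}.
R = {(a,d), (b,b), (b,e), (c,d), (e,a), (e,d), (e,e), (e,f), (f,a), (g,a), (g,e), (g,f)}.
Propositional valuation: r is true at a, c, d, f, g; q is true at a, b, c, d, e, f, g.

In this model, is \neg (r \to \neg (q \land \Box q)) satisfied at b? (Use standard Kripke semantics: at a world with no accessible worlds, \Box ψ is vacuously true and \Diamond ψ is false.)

Recall that \Box ψ holds at a world iff ψ holds at every accessible world, and \Diamond ψ holds iff ψ holds at some accessible world.
At b: r \to \neg (q \land \Box q) is true, so \neg (r \to \neg (q \land \Box q)) is false.
  At b: r is false, \neg (q \land \Box q) is false, so r \to \neg (q \land \Box q) is true.
    At b: q \land \Box q is true, so \neg (q \land \Box q) is false.
      At b: q is true, \Box q is true, so q \land \Box q is true.

No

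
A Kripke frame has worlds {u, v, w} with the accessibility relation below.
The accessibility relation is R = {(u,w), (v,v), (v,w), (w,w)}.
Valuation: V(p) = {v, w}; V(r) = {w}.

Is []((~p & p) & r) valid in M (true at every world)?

Recall that []ψ holds at a world iff ψ holds at every accessible world, and <>ψ holds iff ψ holds at some accessible world.
Let φ = []((~p & p) & r). Evaluate φ at each world:
  u (successors {w}): φ is false.
  v (successors {v, w}): φ is false.
  w (successors {w}): φ is false.
Detail at u (counterexample):
  At u: []((~p & p) & r) requires (~p & p) & r at every successor {w}.
    (~p & p) & r fails at w, so []((~p & p) & r) is false at u.

No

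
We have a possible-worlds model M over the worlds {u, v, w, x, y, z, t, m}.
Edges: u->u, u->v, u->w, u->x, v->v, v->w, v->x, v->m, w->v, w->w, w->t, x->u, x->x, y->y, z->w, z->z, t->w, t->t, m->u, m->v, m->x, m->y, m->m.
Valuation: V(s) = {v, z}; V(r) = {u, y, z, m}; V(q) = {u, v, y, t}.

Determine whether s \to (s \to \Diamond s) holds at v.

At v: s is true, s \to \Diamond s is true, so s \to (s \to \Diamond s) is true.
  At v: s is true, \Diamond s is true, so s \to \Diamond s is true.
    At v: \Diamond s requires s at some successor in {v, w, x, m}.
      s holds at v, so \Diamond s is true at v.

Yes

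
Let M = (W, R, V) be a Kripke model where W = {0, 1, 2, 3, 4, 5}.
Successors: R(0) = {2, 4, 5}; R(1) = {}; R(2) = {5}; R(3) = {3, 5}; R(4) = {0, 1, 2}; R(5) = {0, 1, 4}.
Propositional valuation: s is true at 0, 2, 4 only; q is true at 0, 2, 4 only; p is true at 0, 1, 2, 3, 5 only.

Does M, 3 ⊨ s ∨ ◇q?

No

At 3: s is false, ◇q is false, so s ∨ ◇q is false.
  At 3: ◇q requires q at some successor in {3, 5}.
    At 3: q is false.
    At 5: q is false.
  So ◇q is false at 3.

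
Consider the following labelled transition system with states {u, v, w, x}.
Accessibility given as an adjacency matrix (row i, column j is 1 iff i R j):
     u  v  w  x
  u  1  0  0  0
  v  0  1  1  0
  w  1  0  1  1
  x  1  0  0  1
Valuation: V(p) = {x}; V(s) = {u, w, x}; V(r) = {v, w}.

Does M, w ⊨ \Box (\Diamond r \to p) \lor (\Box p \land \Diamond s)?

No

At w: \Box (\Diamond r \to p) is false, \Box p \land \Diamond s is false, so \Box (\Diamond r \to p) \lor (\Box p \land \Diamond s) is false.
  At w: \Box (\Diamond r \to p) requires \Diamond r \to p at every successor {u, w, x}.
    \Diamond r \to p fails at w, so \Box (\Diamond r \to p) is false at w.
      At w: \Diamond r is true, p is false, so \Diamond r \to p is false.
  At w: \Box p is false, \Diamond s is true, so \Box p \land \Diamond s is false.
    At w: \Box p requires p at every successor {u, w, x}.
      p fails at u, so \Box p is false at w.
    At w: \Diamond s requires s at some successor in {u, w, x}.
      s holds at u, so \Diamond s is true at w.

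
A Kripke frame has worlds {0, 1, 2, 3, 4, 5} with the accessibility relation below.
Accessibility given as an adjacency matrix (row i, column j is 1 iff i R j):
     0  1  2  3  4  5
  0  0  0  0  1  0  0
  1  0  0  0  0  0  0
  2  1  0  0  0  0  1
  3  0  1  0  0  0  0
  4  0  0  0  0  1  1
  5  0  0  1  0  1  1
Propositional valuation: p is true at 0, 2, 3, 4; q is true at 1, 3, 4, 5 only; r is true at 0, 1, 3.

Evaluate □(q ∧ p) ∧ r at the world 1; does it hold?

At 1: □(q ∧ p) is true, r is true, so □(q ∧ p) ∧ r is true.
  At 1: no accessible worlds, so □(q ∧ p) holds vacuously.

Yes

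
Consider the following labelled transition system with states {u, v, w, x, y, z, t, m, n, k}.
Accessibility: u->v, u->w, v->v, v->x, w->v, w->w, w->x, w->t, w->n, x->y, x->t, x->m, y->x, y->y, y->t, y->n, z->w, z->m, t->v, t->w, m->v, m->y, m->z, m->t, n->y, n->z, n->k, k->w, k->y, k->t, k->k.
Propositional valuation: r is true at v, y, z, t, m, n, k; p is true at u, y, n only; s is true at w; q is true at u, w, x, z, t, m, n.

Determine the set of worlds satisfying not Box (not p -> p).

u, v, w, x, y, z, t, m, n, k

Recall that Box ψ holds at a world iff ψ holds at every accessible world, and Dia ψ holds iff ψ holds at some accessible world.
Let φ = not Box (not p -> p). Evaluate φ at each world:
  u (successors {v, w}): φ is true.
  v (successors {v, x}): φ is true.
  w (successors {v, w, x, t, n}): φ is true.
  x (successors {y, t, m}): φ is true.
  y (successors {x, y, t, n}): φ is true.
  z (successors {w, m}): φ is true.
  t (successors {v, w}): φ is true.
  m (successors {v, y, z, t}): φ is true.
  n (successors {y, z, k}): φ is true.
  k (successors {w, y, t, k}): φ is true.
For instance, at m:
  At m: Box (not p -> p) is false, so not Box (not p -> p) is true.
    At m: Box (not p -> p) requires not p -> p at every successor {v, y, z, t}.
      not p -> p fails at v, so Box (not p -> p) is false at m.
Satisfying worlds: {u, v, w, x, y, z, t, m, n, k}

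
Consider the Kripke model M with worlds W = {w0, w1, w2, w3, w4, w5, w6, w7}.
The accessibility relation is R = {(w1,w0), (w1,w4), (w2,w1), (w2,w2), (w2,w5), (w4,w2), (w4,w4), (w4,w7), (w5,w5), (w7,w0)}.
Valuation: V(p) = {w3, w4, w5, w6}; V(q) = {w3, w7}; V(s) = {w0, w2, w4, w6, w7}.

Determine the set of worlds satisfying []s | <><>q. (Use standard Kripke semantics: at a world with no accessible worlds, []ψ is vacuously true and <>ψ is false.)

Let φ = []s | <><>q. Evaluate φ at each world:
  w0 (successors ∅): φ is true.
  w1 (successors {w0, w4}): φ is true.
  w2 (successors {w1, w2, w5}): φ is false.
  w3 (successors ∅): φ is true.
  w4 (successors {w2, w4, w7}): φ is true.
  w5 (successors {w5}): φ is false.
  w6 (successors ∅): φ is true.
  w7 (successors {w0}): φ is true.
For instance, at w4:
  At w4: []s is true, <><>q is true, so []s | <><>q is true.
    At w4: []s requires s at every successor {w2, w4, w7}.
      At w2: s is true.
      At w4: s is true.
      At w7: s is true.
    So []s is true at w4.
    At w4: <><>q requires <>q at some successor in {w2, w4, w7}.
      <>q holds at w4, so <><>q is true at w4.
Satisfying worlds: {w0, w1, w3, w4, w6, w7}

w0, w1, w3, w4, w6, w7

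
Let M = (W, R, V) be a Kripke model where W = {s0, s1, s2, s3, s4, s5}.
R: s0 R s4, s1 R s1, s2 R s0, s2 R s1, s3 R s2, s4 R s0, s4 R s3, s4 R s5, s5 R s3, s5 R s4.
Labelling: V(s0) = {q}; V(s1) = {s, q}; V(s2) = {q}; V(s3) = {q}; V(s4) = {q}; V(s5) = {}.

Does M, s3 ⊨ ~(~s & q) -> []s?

Yes

At s3: ~(~s & q) is false, []s is false, so ~(~s & q) -> []s is true.
  At s3: []s requires s at every successor {s2}.
    s fails at s2, so []s is false at s3.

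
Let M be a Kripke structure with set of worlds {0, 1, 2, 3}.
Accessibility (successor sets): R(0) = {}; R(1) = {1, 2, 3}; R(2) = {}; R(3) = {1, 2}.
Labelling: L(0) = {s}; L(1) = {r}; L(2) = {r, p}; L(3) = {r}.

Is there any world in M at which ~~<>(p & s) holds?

Let φ = ~~<>(p & s). Evaluate φ at each world:
  0 (successors ∅): φ is false.
  1 (successors {1, 2, 3}): φ is false.
  2 (successors ∅): φ is false.
  3 (successors {1, 2}): φ is false.
For instance, at 1:
  At 1: ~<>(p & s) is true, so ~~<>(p & s) is false.
    At 1: <>(p & s) is false, so ~<>(p & s) is true.
      At 1: <>(p & s) requires p & s at some successor in {1, 2, 3}.
        At 1: p & s is false.
        At 2: p & s is false.
        At 3: p & s is false.
      So <>(p & s) is false at 1.

No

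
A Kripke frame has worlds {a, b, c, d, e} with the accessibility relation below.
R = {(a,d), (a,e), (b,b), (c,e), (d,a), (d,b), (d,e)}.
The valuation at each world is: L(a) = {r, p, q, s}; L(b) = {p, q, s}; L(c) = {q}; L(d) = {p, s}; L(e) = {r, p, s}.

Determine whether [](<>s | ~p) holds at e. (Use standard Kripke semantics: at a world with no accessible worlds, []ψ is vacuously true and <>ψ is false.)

Yes

At e: no accessible worlds, so [](<>s | ~p) holds vacuously.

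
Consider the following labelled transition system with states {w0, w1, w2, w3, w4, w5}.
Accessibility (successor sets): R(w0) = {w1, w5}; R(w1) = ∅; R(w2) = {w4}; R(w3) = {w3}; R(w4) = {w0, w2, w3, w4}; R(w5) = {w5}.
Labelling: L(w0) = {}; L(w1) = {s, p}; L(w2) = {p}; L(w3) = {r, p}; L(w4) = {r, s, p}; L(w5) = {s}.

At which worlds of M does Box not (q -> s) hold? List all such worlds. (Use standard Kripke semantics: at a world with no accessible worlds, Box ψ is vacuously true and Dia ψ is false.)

w1

Let φ = Box not (q -> s). Evaluate φ at each world:
  w0 (successors {w1, w5}): φ is false.
  w1 (successors ∅): φ is true.
  w2 (successors {w4}): φ is false.
  w3 (successors {w3}): φ is false.
  w4 (successors {w0, w2, w3, w4}): φ is false.
  w5 (successors {w5}): φ is false.
For instance, at w5:
  At w5: Box not (q -> s) requires not (q -> s) at every successor {w5}.
    not (q -> s) fails at w5, so Box not (q -> s) is false at w5.
Satisfying worlds: {w1}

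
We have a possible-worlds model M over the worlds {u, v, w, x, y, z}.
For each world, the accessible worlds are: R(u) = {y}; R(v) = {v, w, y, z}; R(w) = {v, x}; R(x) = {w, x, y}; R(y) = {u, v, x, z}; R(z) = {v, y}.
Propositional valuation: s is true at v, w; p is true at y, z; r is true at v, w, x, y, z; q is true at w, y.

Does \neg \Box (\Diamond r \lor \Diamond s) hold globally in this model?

No

Let φ = \neg \Box (\Diamond r \lor \Diamond s). Evaluate φ at each world:
  u (successors {y}): φ is false.
  v (successors {v, w, y, z}): φ is false.
  w (successors {v, x}): φ is false.
  x (successors {w, x, y}): φ is false.
  y (successors {u, v, x, z}): φ is false.
  z (successors {v, y}): φ is false.
Detail at u (counterexample):
  At u: \Box (\Diamond r \lor \Diamond s) is true, so \neg \Box (\Diamond r \lor \Diamond s) is false.
    At u: \Box (\Diamond r \lor \Diamond s) requires \Diamond r \lor \Diamond s at every successor {y}.
      At y: \Diamond r \lor \Diamond s is true.
    So \Box (\Diamond r \lor \Diamond s) is true at u.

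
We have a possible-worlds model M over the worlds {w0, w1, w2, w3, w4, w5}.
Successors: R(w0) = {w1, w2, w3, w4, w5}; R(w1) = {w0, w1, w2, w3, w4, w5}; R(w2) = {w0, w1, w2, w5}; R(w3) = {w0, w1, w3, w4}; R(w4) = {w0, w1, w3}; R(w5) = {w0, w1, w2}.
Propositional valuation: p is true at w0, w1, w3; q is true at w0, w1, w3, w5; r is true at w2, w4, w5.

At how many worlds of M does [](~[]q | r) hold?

6

Let φ = [](~[]q | r). Evaluate φ at each world:
  w0 (successors {w1, w2, w3, w4, w5}): φ is true.
  w1 (successors {w0, w1, w2, w3, w4, w5}): φ is true.
  w2 (successors {w0, w1, w2, w5}): φ is true.
  w3 (successors {w0, w1, w3, w4}): φ is true.
  w4 (successors {w0, w1, w3}): φ is true.
  w5 (successors {w0, w1, w2}): φ is true.
For instance, at w4:
  At w4: [](~[]q | r) requires ~[]q | r at every successor {w0, w1, w3}.
      At w0: ~[]q is true, r is false, so ~[]q | r is true.
      At w1: ~[]q is true, r is false, so ~[]q | r is true.
      At w3: ~[]q is true, r is false, so ~[]q | r is true.
  So [](~[]q | r) is true at w4.
Satisfying worlds: {w0, w1, w2, w3, w4, w5}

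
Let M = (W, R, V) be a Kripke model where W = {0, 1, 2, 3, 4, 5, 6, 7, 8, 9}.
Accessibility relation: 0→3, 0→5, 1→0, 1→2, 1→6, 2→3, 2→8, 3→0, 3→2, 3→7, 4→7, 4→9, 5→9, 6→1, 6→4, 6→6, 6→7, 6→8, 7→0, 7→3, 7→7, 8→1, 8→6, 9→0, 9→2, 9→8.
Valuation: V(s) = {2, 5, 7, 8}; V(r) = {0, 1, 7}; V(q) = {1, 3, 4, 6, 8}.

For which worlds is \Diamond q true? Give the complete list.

0, 1, 2, 6, 7, 8, 9

Let φ = \Diamond q. Evaluate φ at each world:
  0 (successors {3, 5}): φ is true.
  1 (successors {0, 2, 6}): φ is true.
  2 (successors {3, 8}): φ is true.
  3 (successors {0, 2, 7}): φ is false.
  4 (successors {7, 9}): φ is false.
  5 (successors {9}): φ is false.
  6 (successors {1, 4, 6, 7, 8}): φ is true.
  7 (successors {0, 3, 7}): φ is true.
  8 (successors {1, 6}): φ is true.
  9 (successors {0, 2, 8}): φ is true.
For instance, at 3:
  At 3: \Diamond q requires q at some successor in {0, 2, 7}.
    At 0: q is false.
    At 2: q is false.
    At 7: q is false.
  So \Diamond q is false at 3.
Satisfying worlds: {0, 1, 2, 6, 7, 8, 9}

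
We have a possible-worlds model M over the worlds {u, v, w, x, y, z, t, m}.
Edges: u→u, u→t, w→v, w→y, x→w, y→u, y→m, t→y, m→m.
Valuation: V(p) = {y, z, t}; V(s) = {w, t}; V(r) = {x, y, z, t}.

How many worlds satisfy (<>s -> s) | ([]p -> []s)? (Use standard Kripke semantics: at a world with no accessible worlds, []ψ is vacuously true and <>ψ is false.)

8

Let φ = (<>s -> s) | ([]p -> []s). Evaluate φ at each world:
  u (successors {u, t}): φ is true.
  v (successors ∅): φ is true.
  w (successors {v, y}): φ is true.
  x (successors {w}): φ is true.
  y (successors {u, m}): φ is true.
  z (successors ∅): φ is true.
  t (successors {y}): φ is true.
  m (successors {m}): φ is true.
For instance, at w:
  At w: <>s -> s is true, []p -> []s is true, so (<>s -> s) | ([]p -> []s) is true.
    At w: <>s is false, s is true, so <>s -> s is true.
      At w: <>s requires s at some successor in {v, y}.
        At v: s is false.
        At y: s is false.
      So <>s is false at w.
    At w: []p is false, []s is false, so []p -> []s is true.
      At w: []p requires p at every successor {v, y}.
        p fails at v, so []p is false at w.
      At w: []s requires s at every successor {v, y}.
        s fails at v, so []s is false at w.
Satisfying worlds: {u, v, w, x, y, z, t, m}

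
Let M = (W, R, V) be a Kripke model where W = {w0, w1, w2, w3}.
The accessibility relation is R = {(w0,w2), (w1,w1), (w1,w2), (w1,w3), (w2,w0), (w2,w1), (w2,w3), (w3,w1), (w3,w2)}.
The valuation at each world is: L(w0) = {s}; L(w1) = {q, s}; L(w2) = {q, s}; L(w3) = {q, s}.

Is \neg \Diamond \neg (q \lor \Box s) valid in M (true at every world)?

Yes

Recall that \Box ψ holds at a world iff ψ holds at every accessible world, and \Diamond ψ holds iff ψ holds at some accessible world.
Let φ = \neg \Diamond \neg (q \lor \Box s). Evaluate φ at each world:
  w0 (successors {w2}): φ is true.
  w1 (successors {w1, w2, w3}): φ is true.
  w2 (successors {w0, w1, w3}): φ is true.
  w3 (successors {w1, w2}): φ is true.
For instance, at w3:
  At w3: \Diamond \neg (q \lor \Box s) is false, so \neg \Diamond \neg (q \lor \Box s) is true.
    At w3: \Diamond \neg (q \lor \Box s) requires \neg (q \lor \Box s) at some successor in {w1, w2}.
      At w1: \neg (q \lor \Box s) is false.
      At w2: \neg (q \lor \Box s) is false.
    So \Diamond \neg (q \lor \Box s) is false at w3.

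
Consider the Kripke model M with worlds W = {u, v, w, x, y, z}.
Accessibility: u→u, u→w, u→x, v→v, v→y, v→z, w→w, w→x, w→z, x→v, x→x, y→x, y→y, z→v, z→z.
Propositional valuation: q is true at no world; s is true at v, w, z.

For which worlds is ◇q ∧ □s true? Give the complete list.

Recall that □ψ holds at a world iff ψ holds at every accessible world, and ◇ψ holds iff ψ holds at some accessible world.
Let φ = ◇q ∧ □s. Evaluate φ at each world:
  u (successors {u, w, x}): φ is false.
  v (successors {v, y, z}): φ is false.
  w (successors {w, x, z}): φ is false.
  x (successors {v, x}): φ is false.
  y (successors {x, y}): φ is false.
  z (successors {v, z}): φ is false.
For instance, at z:
  At z: ◇q is false, □s is true, so ◇q ∧ □s is false.
    At z: ◇q requires q at some successor in {v, z}.
      At v: q is false.
      At z: q is false.
    So ◇q is false at z.
    At z: □s requires s at every successor {v, z}.
      At v: s is true.
      At z: s is true.
    So □s is true at z.
Satisfying worlds: none.

none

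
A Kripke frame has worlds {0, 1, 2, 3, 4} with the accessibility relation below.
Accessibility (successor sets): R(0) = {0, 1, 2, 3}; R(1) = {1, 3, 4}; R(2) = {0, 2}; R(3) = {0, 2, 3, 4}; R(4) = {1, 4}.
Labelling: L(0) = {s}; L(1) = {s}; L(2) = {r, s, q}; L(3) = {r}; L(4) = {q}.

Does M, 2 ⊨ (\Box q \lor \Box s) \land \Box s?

Yes

At 2: \Box q \lor \Box s is true, \Box s is true, so (\Box q \lor \Box s) \land \Box s is true.
  At 2: \Box q is false, \Box s is true, so \Box q \lor \Box s is true.
    At 2: \Box q requires q at every successor {0, 2}.
      q fails at 0, so \Box q is false at 2.
    At 2: \Box s requires s at every successor {0, 2}.
      At 0: s is true.
      At 2: s is true.
    So \Box s is true at 2.
  At 2: \Box s requires s at every successor {0, 2}.
    At 0: s is true.
    At 2: s is true.
  So \Box s is true at 2.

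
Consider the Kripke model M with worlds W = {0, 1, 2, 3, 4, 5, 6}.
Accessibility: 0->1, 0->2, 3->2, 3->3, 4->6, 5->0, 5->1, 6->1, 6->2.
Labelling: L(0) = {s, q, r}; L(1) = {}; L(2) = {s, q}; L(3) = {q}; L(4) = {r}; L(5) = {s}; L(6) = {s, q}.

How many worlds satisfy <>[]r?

4

Let φ = <>[]r. Evaluate φ at each world:
  0 (successors {1, 2}): φ is true.
  1 (successors ∅): φ is false.
  2 (successors ∅): φ is false.
  3 (successors {2, 3}): φ is true.
  4 (successors {6}): φ is false.
  5 (successors {0, 1}): φ is true.
  6 (successors {1, 2}): φ is true.
For instance, at 4:
  At 4: <>[]r requires []r at some successor in {6}.
    At 6: []r is false.
  So <>[]r is false at 4.
Satisfying worlds: {0, 3, 5, 6}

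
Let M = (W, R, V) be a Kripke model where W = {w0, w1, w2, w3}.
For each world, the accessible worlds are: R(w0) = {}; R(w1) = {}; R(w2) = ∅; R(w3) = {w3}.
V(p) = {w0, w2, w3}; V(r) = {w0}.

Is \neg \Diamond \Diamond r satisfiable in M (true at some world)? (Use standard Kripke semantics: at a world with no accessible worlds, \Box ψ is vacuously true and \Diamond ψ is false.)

Yes

Let φ = \neg \Diamond \Diamond r. Evaluate φ at each world:
  w0 (successors ∅): φ is true.
  w1 (successors ∅): φ is true.
  w2 (successors ∅): φ is true.
  w3 (successors {w3}): φ is true.
Detail at w0 (witness):
  At w0: \Diamond \Diamond r is false, so \neg \Diamond \Diamond r is true.
    At w0: no accessible worlds, so \Diamond \Diamond r is false.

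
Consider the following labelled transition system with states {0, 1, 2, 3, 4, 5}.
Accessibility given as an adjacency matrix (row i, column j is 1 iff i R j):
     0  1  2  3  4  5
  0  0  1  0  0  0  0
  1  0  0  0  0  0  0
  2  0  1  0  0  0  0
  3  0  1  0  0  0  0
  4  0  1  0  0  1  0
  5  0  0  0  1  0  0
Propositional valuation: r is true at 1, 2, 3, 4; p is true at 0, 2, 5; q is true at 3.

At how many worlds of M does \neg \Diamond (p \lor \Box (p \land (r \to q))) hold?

Let φ = \neg \Diamond (p \lor \Box (p \land (r \to q))). Evaluate φ at each world:
  0 (successors {1}): φ is false.
  1 (successors ∅): φ is true.
  2 (successors {1}): φ is false.
  3 (successors {1}): φ is false.
  4 (successors {1, 4}): φ is false.
  5 (successors {3}): φ is true.
For instance, at 0:
  At 0: \Diamond (p \lor \Box (p \land (r \to q))) is true, so \neg \Diamond (p \lor \Box (p \land (r \to q))) is false.
    At 0: \Diamond (p \lor \Box (p \land (r \to q))) requires p \lor \Box (p \land (r \to q)) at some successor in {1}.
      p \lor \Box (p \land (r \to q)) holds at 1, so \Diamond (p \lor \Box (p \land (r \to q))) is true at 0.
Satisfying worlds: {1, 5}

2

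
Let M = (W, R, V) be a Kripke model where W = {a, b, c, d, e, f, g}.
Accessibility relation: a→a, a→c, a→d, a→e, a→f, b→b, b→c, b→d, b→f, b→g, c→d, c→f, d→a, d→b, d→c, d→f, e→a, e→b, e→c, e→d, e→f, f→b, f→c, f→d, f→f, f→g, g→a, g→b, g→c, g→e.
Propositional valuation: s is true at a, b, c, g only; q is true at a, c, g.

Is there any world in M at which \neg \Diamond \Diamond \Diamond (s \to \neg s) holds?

No

Let φ = \neg \Diamond \Diamond \Diamond (s \to \neg s). Evaluate φ at each world:
  a (successors {a, c, d, e, f}): φ is false.
  b (successors {b, c, d, f, g}): φ is false.
  c (successors {d, f}): φ is false.
  d (successors {a, b, c, f}): φ is false.
  e (successors {a, b, c, d, f}): φ is false.
  f (successors {b, c, d, f, g}): φ is false.
  g (successors {a, b, c, e}): φ is false.
For instance, at d:
  At d: \Diamond \Diamond \Diamond (s \to \neg s) is true, so \neg \Diamond \Diamond \Diamond (s \to \neg s) is false.
    At d: \Diamond \Diamond \Diamond (s \to \neg s) requires \Diamond \Diamond (s \to \neg s) at some successor in {a, b, c, f}.
      \Diamond \Diamond (s \to \neg s) holds at a, so \Diamond \Diamond \Diamond (s \to \neg s) is true at d.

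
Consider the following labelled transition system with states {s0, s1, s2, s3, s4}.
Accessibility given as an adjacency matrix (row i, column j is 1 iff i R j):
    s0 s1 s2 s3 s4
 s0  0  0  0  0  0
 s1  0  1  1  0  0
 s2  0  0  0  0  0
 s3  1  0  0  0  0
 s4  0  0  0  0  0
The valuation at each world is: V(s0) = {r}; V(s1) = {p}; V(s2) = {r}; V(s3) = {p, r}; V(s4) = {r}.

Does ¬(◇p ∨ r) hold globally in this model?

No

Let φ = ¬(◇p ∨ r). Evaluate φ at each world:
  s0 (successors ∅): φ is false.
  s1 (successors {s1, s2}): φ is false.
  s2 (successors ∅): φ is false.
  s3 (successors {s0}): φ is false.
  s4 (successors ∅): φ is false.
Detail at s0 (counterexample):
  At s0: ◇p ∨ r is true, so ¬(◇p ∨ r) is false.
    At s0: ◇p is false, r is true, so ◇p ∨ r is true.
      At s0: no accessible worlds, so ◇p is false.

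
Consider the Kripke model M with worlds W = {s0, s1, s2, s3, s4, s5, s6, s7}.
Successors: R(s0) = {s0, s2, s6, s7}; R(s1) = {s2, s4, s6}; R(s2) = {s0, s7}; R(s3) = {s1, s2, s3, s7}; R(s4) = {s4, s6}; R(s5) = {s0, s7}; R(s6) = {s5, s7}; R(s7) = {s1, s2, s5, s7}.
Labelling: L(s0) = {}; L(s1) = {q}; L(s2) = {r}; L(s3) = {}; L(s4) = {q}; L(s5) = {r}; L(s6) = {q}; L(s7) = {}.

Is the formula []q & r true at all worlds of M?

No

Recall that []ψ holds at a world iff ψ holds at every accessible world, and <>ψ holds iff ψ holds at some accessible world.
Let φ = []q & r. Evaluate φ at each world:
  s0 (successors {s0, s2, s6, s7}): φ is false.
  s1 (successors {s2, s4, s6}): φ is false.
  s2 (successors {s0, s7}): φ is false.
  s3 (successors {s1, s2, s3, s7}): φ is false.
  s4 (successors {s4, s6}): φ is false.
  s5 (successors {s0, s7}): φ is false.
  s6 (successors {s5, s7}): φ is false.
  s7 (successors {s1, s2, s5, s7}): φ is false.
Detail at s0 (counterexample):
  At s0: []q is false, r is false, so []q & r is false.
    At s0: []q requires q at every successor {s0, s2, s6, s7}.
      q fails at s0, so []q is false at s0.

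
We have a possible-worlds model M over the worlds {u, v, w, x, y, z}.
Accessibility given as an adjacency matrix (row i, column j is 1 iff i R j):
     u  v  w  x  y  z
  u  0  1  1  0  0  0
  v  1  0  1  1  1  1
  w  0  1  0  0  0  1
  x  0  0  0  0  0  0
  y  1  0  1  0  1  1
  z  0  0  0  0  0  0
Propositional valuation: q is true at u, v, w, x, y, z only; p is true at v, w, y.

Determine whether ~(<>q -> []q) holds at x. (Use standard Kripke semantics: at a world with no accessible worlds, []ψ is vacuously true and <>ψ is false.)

At x: <>q -> []q is true, so ~(<>q -> []q) is false.
  At x: <>q is false, []q is true, so <>q -> []q is true.
    At x: no accessible worlds, so <>q is false.
    At x: no accessible worlds, so []q holds vacuously.

No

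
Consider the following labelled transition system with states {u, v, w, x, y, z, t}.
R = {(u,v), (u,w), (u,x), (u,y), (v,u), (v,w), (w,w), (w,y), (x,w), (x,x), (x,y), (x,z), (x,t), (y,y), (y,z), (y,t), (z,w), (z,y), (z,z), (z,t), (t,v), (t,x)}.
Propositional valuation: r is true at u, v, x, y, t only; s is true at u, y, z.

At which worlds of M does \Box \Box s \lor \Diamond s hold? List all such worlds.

u, v, w, x, y, z

Let φ = \Box \Box s \lor \Diamond s. Evaluate φ at each world:
  u (successors {v, w, x, y}): φ is true.
  v (successors {u, w}): φ is true.
  w (successors {w, y}): φ is true.
  x (successors {w, x, y, z, t}): φ is true.
  y (successors {y, z, t}): φ is true.
  z (successors {w, y, z, t}): φ is true.
  t (successors {v, x}): φ is false.
For instance, at z:
  At z: \Box \Box s is false, \Diamond s is true, so \Box \Box s \lor \Diamond s is true.
    At z: \Box \Box s requires \Box s at every successor {w, y, z, t}.
      \Box s fails at w, so \Box \Box s is false at z.
    At z: \Diamond s requires s at some successor in {w, y, z, t}.
      s holds at y, so \Diamond s is true at z.
Satisfying worlds: {u, v, w, x, y, z}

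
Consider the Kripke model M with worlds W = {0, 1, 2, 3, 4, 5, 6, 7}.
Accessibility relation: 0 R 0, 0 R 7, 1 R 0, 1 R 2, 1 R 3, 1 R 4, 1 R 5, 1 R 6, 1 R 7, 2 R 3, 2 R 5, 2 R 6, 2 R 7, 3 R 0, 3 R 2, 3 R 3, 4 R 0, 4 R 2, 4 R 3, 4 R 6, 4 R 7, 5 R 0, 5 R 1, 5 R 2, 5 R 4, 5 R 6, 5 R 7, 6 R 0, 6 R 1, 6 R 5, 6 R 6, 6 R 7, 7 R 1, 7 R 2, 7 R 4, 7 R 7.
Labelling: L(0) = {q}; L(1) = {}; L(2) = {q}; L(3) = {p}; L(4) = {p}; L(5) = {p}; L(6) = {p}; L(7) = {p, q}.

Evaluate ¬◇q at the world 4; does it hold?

At 4: ◇q is true, so ¬◇q is false.
  At 4: ◇q requires q at some successor in {0, 2, 3, 6, 7}.
    q holds at 0, so ◇q is true at 4.

No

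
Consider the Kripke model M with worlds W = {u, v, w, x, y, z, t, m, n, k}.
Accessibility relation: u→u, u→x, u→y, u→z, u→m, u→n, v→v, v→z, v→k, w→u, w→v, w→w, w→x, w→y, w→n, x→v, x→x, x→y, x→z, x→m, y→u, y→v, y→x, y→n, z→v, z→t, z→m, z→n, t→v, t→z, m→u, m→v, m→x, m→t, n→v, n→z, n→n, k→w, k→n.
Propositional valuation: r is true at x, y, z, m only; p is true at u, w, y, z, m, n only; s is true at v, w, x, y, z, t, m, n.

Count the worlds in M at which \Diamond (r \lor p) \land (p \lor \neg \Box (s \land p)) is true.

9

Let φ = \Diamond (r \lor p) \land (p \lor \neg \Box (s \land p)). Evaluate φ at each world:
  u (successors {u, x, y, z, m, n}): φ is true.
  v (successors {v, z, k}): φ is true.
  w (successors {u, v, w, x, y, n}): φ is true.
  x (successors {v, x, y, z, m}): φ is true.
  y (successors {u, v, x, n}): φ is true.
  z (successors {v, t, m, n}): φ is true.
  t (successors {v, z}): φ is true.
  m (successors {u, v, x, t}): φ is true.
  n (successors {v, z, n}): φ is true.
  k (successors {w, n}): φ is false.
For instance, at m:
  At m: \Diamond (r \lor p) is true, p \lor \neg \Box (s \land p) is true, so \Diamond (r \lor p) \land (p \lor \neg \Box (s \land p)) is true.
    At m: \Diamond (r \lor p) requires r \lor p at some successor in {u, v, x, t}.
      r \lor p holds at u, so \Diamond (r \lor p) is true at m.
    At m: p is true, \neg \Box (s \land p) is true, so p \lor \neg \Box (s \land p) is true.
      At m: \Box (s \land p) is false, so \neg \Box (s \land p) is true.
Satisfying worlds: {u, v, w, x, y, z, t, m, n}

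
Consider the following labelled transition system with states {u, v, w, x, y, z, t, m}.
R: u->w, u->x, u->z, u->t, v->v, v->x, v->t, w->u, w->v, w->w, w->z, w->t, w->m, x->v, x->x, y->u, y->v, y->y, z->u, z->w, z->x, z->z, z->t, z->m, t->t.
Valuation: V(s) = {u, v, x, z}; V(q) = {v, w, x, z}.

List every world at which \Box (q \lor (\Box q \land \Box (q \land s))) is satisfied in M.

Let φ = \Box (q \lor (\Box q \land \Box (q \land s))). Evaluate φ at each world:
  u (successors {w, x, z, t}): φ is false.
  v (successors {v, x, t}): φ is false.
  w (successors {u, v, w, z, t, m}): φ is false.
  x (successors {v, x}): φ is true.
  y (successors {u, v, y}): φ is false.
  z (successors {u, w, x, z, t, m}): φ is false.
  t (successors {t}): φ is false.
  m (successors ∅): φ is true.
For instance, at v:
  At v: \Box (q \lor (\Box q \land \Box (q \land s))) requires q \lor (\Box q \land \Box (q \land s)) at every successor {v, x, t}.
    q \lor (\Box q \land \Box (q \land s)) fails at t, so \Box (q \lor (\Box q \land \Box (q \land s))) is false at v.
      At t: q is false, \Box q \land \Box (q \land s) is false, so q \lor (\Box q \land \Box (q \land s)) is false.
Satisfying worlds: {x, m}

x, m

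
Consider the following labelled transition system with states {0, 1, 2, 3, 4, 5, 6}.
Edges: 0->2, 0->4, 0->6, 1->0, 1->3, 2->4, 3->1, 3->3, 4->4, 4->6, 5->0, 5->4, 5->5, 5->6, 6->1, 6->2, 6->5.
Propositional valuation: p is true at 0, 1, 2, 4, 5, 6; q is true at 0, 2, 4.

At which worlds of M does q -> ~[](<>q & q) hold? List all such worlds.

0, 1, 3, 4, 5, 6

Recall that []ψ holds at a world iff ψ holds at every accessible world, and <>ψ holds iff ψ holds at some accessible world.
Let φ = q -> ~[](<>q & q). Evaluate φ at each world:
  0 (successors {2, 4, 6}): φ is true.
  1 (successors {0, 3}): φ is true.
  2 (successors {4}): φ is false.
  3 (successors {1, 3}): φ is true.
  4 (successors {4, 6}): φ is true.
  5 (successors {0, 4, 5, 6}): φ is true.
  6 (successors {1, 2, 5}): φ is true.
For instance, at 0:
  At 0: q is true, ~[](<>q & q) is true, so q -> ~[](<>q & q) is true.
    At 0: [](<>q & q) is false, so ~[](<>q & q) is true.
      At 0: [](<>q & q) requires <>q & q at every successor {2, 4, 6}.
        <>q & q fails at 6, so [](<>q & q) is false at 0.
Satisfying worlds: {0, 1, 3, 4, 5, 6}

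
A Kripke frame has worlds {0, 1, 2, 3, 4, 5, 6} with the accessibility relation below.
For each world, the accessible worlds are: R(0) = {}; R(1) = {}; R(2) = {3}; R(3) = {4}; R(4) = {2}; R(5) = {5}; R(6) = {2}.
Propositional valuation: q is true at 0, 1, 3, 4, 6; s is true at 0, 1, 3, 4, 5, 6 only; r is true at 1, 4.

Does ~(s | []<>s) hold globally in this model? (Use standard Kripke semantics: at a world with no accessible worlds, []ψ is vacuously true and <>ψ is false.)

No

Recall that []ψ holds at a world iff ψ holds at every accessible world, and <>ψ holds iff ψ holds at some accessible world.
Let φ = ~(s | []<>s). Evaluate φ at each world:
  0 (successors ∅): φ is false.
  1 (successors ∅): φ is false.
  2 (successors {3}): φ is false.
  3 (successors {4}): φ is false.
  4 (successors {2}): φ is false.
  5 (successors {5}): φ is false.
  6 (successors {2}): φ is false.
Detail at 0 (counterexample):
  At 0: s | []<>s is true, so ~(s | []<>s) is false.
    At 0: s is true, []<>s is true, so s | []<>s is true.
      At 0: no accessible worlds, so []<>s holds vacuously.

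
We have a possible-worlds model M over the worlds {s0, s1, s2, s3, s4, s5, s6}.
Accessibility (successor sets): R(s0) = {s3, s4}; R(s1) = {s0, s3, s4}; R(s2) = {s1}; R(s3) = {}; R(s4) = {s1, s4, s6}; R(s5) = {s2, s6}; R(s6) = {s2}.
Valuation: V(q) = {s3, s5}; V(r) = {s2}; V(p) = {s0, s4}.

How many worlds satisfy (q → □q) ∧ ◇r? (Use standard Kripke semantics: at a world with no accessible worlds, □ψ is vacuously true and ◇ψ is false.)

Recall that □ψ holds at a world iff ψ holds at every accessible world, and ◇ψ holds iff ψ holds at some accessible world.
Let φ = (q → □q) ∧ ◇r. Evaluate φ at each world:
  s0 (successors {s3, s4}): φ is false.
  s1 (successors {s0, s3, s4}): φ is false.
  s2 (successors {s1}): φ is false.
  s3 (successors ∅): φ is false.
  s4 (successors {s1, s4, s6}): φ is false.
  s5 (successors {s2, s6}): φ is false.
  s6 (successors {s2}): φ is true.
For instance, at s4:
  At s4: q → □q is true, ◇r is false, so (q → □q) ∧ ◇r is false.
    At s4: q is false, □q is false, so q → □q is true.
      At s4: □q requires q at every successor {s1, s4, s6}.
        q fails at s1, so □q is false at s4.
    At s4: ◇r requires r at some successor in {s1, s4, s6}.
      At s1: r is false.
      At s4: r is false.
      At s6: r is false.
    So ◇r is false at s4.
Satisfying worlds: {s6}

1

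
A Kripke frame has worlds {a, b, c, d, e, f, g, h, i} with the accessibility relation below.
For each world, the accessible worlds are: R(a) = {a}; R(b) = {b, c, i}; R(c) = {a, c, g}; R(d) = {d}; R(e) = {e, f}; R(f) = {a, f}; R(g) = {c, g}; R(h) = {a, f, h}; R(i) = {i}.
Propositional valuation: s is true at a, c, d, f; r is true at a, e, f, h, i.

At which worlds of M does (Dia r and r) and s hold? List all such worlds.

a, f

Recall that Dia ψ holds at a world iff ψ holds at some accessible world.
Let φ = (Dia r and r) and s. Evaluate φ at each world:
  a (successors {a}): φ is true.
  b (successors {b, c, i}): φ is false.
  c (successors {a, c, g}): φ is false.
  d (successors {d}): φ is false.
  e (successors {e, f}): φ is false.
  f (successors {a, f}): φ is true.
  g (successors {c, g}): φ is false.
  h (successors {a, f, h}): φ is false.
  i (successors {i}): φ is false.
For instance, at f:
  At f: Dia r and r is true, s is true, so (Dia r and r) and s is true.
    At f: Dia r is true, r is true, so Dia r and r is true.
      At f: Dia r requires r at some successor in {a, f}.
        r holds at a, so Dia r is true at f.
Satisfying worlds: {a, f}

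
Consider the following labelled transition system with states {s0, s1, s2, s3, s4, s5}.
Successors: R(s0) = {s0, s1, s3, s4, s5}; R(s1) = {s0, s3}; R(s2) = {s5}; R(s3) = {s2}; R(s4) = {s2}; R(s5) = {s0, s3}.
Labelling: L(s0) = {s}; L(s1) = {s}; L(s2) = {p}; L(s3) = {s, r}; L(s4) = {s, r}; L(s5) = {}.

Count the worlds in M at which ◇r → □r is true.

Recall that □ψ holds at a world iff ψ holds at every accessible world, and ◇ψ holds iff ψ holds at some accessible world.
Let φ = ◇r → □r. Evaluate φ at each world:
  s0 (successors {s0, s1, s3, s4, s5}): φ is false.
  s1 (successors {s0, s3}): φ is false.
  s2 (successors {s5}): φ is true.
  s3 (successors {s2}): φ is true.
  s4 (successors {s2}): φ is true.
  s5 (successors {s0, s3}): φ is false.
For instance, at s4:
  At s4: ◇r is false, □r is false, so ◇r → □r is true.
    At s4: ◇r requires r at some successor in {s2}.
      At s2: r is false.
    So ◇r is false at s4.
    At s4: □r requires r at every successor {s2}.
      r fails at s2, so □r is false at s4.
Satisfying worlds: {s2, s3, s4}

3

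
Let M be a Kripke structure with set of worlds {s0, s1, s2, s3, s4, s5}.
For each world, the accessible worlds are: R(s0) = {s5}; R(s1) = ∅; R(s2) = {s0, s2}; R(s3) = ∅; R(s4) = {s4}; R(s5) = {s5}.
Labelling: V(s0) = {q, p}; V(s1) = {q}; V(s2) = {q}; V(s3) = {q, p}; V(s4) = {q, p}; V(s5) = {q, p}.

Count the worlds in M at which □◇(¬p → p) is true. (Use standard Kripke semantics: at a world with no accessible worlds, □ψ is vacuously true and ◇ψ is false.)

6

Let φ = □◇(¬p → p). Evaluate φ at each world:
  s0 (successors {s5}): φ is true.
  s1 (successors ∅): φ is true.
  s2 (successors {s0, s2}): φ is true.
  s3 (successors ∅): φ is true.
  s4 (successors {s4}): φ is true.
  s5 (successors {s5}): φ is true.
For instance, at s5:
  At s5: □◇(¬p → p) requires ◇(¬p → p) at every successor {s5}.
      At s5: ◇(¬p → p) requires ¬p → p at some successor in {s5}.
        ¬p → p holds at s5, so ◇(¬p → p) is true at s5.
  So □◇(¬p → p) is true at s5.
Satisfying worlds: {s0, s1, s2, s3, s4, s5}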